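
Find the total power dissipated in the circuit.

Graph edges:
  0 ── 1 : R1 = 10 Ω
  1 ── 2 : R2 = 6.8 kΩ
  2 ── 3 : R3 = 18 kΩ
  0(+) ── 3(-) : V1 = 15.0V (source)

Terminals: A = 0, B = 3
Nodal analysis, taking node 3 as the 0 V reference.
Source V1 fixes V_0 = 15 V.
KCL at each unknown node (sum of currents leaving = 0; resistances in Ω):
  Node 1: (V_1 - 15)/10 + (V_1 - V_2)/6800 = 0
  Node 2: (V_2 - V_1)/6800 + (V_2 - 0)/18000 = 0
Collecting terms (coefficients in siemens):
  0.1001·V_1 - 0.0001471·V_2 = 1.5
  0.0002026·V_2 - 0.0001471·V_1 = 0
Determinant D = (0.1001)(0.0002026) - (-0.0001471)(-0.0001471) = 0.00002027
V_1 = [(1.5)(0.0002026) - (-0.0001471)(0)]/D = 14.99 V
V_2 = [(0.1001)(0) - (1.5)(-0.0001471)]/D = 10.88 V
Power in each resistor, P = (ΔV)²/R:
  P_R1 = (15 - 14.99)²/10 = 0.000003655 W
  P_R2 = (14.99 - 10.88)²/6800 = 0.002486 W
  P_R3 = (10.88 - 0)²/18000 = 0.00658 W
P_total = P_R1 + P_R2 + P_R3 = 0.009069 W

Final answer: 0.009069 W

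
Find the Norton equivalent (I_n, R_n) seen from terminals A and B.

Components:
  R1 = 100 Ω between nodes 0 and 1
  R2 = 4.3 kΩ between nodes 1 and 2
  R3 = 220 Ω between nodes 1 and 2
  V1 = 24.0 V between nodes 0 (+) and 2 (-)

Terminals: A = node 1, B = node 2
Find the Thévenin equivalent first; then I_n = V_th/R_th and R_n = R_th.
Step 1 — V_th is the open-circuit voltage V_A - V_B (nothing connected across the terminals).
Nodal analysis, taking node 2 as the 0 V reference.
Source V1 fixes V_0 = 24 V.
KCL at each unknown node (sum of currents leaving = 0; resistances in Ω):
  Node 1: (V_1 - 24)/100 + (V_1 - 0)/4300 + (V_1 - 0)/220 = 0
Collecting terms: 0.01478 × V_1 = 0.24  =>  V_1 = 16.24 V
V_th = V_1 - V_2 = 16.24 - 0 = 16.24 V
Step 2 — R_th: zero the source — replace V1 by a short circuit (node 2 merges into node 0) — and find the resistance seen between A (node 1) and B (node 0).
Reduce the network between node 1 (A) and node 0 (B) by series/parallel combination:
  Rp1 = R1 ‖ R2 ‖ R3 (parallel, all between nodes 0 and 1) = 1/(1/100 + 1/4300 + 1/220) = 67.67 Ω
R_th = 67.67 Ω
I_n = V_th/R_th = 16.24/67.67 = 0.24 A, and R_n = R_th = 67.67 Ω

Final answer: I_n = 0.24 A, R_n = 67.67 Ω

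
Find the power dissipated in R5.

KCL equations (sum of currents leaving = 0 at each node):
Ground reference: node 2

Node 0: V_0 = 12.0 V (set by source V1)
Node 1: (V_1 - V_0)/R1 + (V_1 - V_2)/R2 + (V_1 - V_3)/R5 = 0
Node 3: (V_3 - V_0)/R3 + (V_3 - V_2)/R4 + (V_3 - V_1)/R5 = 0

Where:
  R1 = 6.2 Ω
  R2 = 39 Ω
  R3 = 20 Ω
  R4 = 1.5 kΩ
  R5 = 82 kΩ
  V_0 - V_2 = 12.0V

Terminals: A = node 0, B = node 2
Nodal analysis, taking node 2 as the 0 V reference.
Source V1 fixes V_0 = 12 V.
KCL at each unknown node (sum of currents leaving = 0; resistances in Ω):
  Node 1: (V_1 - 12)/6.2 + (V_1 - 0)/39 + (V_1 - V_3)/82000 = 0
  Node 3: (V_3 - 12)/20 + (V_3 - 0)/1500 + (V_3 - V_1)/82000 = 0
Collecting terms (coefficients in siemens):
  0.1869·V_1 - 0.0000122·V_3 = 1.935
  0.05068·V_3 - 0.0000122·V_1 = 0.6
Determinant D = (0.1869)(0.05068) - (-0.0000122)(-0.0000122) = 0.009474
V_1 = [(1.935)(0.05068) - (-0.0000122)(0.6)]/D = 10.35 V
V_3 = [(0.1869)(0.6) - (1.935)(-0.0000122)]/D = 11.84 V
I_R5 = (V_1 - V_3)/R5 = (10.35 - 11.84)/82000 = -0.00001814 A
P_R5 = I_R5² × R5 = (-0.00001814)² × 82000 = 0.00002699 W

Final answer: 2.699e-05 W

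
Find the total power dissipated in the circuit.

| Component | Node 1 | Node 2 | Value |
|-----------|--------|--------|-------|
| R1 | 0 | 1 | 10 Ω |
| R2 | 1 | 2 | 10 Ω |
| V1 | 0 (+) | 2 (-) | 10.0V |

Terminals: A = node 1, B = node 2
Nodal analysis, taking node 2 as the 0 V reference.
Source V1 fixes V_0 = 10 V.
KCL at each unknown node (sum of currents leaving = 0; resistances in Ω):
  Node 1: (V_1 - 10)/10 + (V_1 - 0)/10 = 0
Collecting terms: 0.2 × V_1 = 1  =>  V_1 = 5 V
Power in each resistor, P = (ΔV)²/R:
  P_R1 = (10 - 5)²/10 = 2.5 W
  P_R2 = (5 - 0)²/10 = 2.5 W
P_total = P_R1 + P_R2 = 5 W

Final answer: 5 W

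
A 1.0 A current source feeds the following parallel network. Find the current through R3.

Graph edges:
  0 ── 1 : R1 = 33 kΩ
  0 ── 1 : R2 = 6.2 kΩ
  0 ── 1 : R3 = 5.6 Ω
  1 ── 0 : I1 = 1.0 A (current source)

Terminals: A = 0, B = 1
All resistors sit directly between nodes 0 and 1, so they are in parallel and share one voltage V; the full source current 1 A splits among them.
1/R_par = 1/33000 + 1/6200 + 1/5.6 = 0.1788 S  =>  R_par = 5.594 Ω
V = I × R_par = 1 × 5.594 = 5.594 V
I_R3 = V/R3 = 5.594/5.6 = 0.9989 A

Final answer: 0.9989 A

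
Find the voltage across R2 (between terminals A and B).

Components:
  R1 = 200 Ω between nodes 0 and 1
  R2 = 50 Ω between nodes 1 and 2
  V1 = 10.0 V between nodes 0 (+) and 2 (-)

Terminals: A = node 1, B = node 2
R1 and R2 are in series across V1 (node 0 → node 1 → node 2), and the output A–B is taken across R2, so this is a voltage divider.
Series current: I = V1/(R1 + R2) = 10/(200 + 50) = 10/250 = 0.04 A
V_R2 = I × R2 = V1 × R2/(R1 + R2) = 10 × 50/250 = 2 V

Final answer: 2 V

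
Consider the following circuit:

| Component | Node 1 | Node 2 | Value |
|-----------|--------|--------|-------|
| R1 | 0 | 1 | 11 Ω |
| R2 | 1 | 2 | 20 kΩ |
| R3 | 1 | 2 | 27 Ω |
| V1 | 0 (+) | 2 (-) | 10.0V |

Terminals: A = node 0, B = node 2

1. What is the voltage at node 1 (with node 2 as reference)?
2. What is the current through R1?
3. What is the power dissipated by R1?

Nodal analysis, taking node 2 as the 0 V reference.
Source V1 fixes V_0 = 10 V.
KCL at each unknown node (sum of currents leaving = 0; resistances in Ω):
  Node 1: (V_1 - 10)/11 + (V_1 - 0)/20000 + (V_1 - 0)/27 = 0
Collecting terms: 0.128 × V_1 = 0.9091  =>  V_1 = 7.102 V
Part 1:
  Read off the nodal solution: V_1 = 7.102 V
Part 2:
  I_R1 = (V_0 - V_1)/R1 = (10 - 7.102)/11 = 0.2634 A
  Magnitude: I_R1 = 0.2634 A
Part 3:
  I_R1 = (V_0 - V_1)/R1 = (10 - 7.102)/11 = 0.2634 A
  P_R1 = I_R1² × R1 = (0.2634)² × 11 = 0.7632 W

Final answers:
1. V_1 = 7.102 V
2. I_R1 = 0.2634 A
3. P_R1 = 0.7632 W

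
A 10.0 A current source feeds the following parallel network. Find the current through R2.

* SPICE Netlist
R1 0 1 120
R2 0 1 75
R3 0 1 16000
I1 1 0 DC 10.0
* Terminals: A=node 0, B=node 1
All resistors sit directly between nodes 0 and 1, so they are in parallel and share one voltage V; the full source current 10 A splits among them.
1/R_par = 1/120 + 1/75 + 1/16000 = 0.02173 S  =>  R_par = 46.02 Ω
V = I × R_par = 10 × 46.02 = 460.2 V
I_R2 = V/R2 = 460.2/75 = 6.136 A

Final answer: 6.136 A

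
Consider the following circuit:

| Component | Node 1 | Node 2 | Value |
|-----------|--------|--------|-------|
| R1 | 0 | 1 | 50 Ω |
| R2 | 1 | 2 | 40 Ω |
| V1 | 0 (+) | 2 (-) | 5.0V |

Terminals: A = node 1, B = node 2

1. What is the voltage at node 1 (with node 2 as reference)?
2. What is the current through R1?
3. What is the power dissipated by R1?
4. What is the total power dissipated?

Nodal analysis, taking node 2 as the 0 V reference.
Source V1 fixes V_0 = 5 V.
KCL at each unknown node (sum of currents leaving = 0; resistances in Ω):
  Node 1: (V_1 - 5)/50 + (V_1 - 0)/40 = 0
Collecting terms: 0.045 × V_1 = 0.1  =>  V_1 = 2.222 V
Part 1:
  Read off the nodal solution: V_1 = 2.222 V
Part 2:
  I_R1 = (V_0 - V_1)/R1 = (5 - 2.222)/50 = 0.05556 A
  Magnitude: I_R1 = 0.05556 A
Part 3:
  I_R1 = (V_0 - V_1)/R1 = (5 - 2.222)/50 = 0.05556 A
  P_R1 = I_R1² × R1 = (0.05556)² × 50 = 0.1543 W
Part 4:
  Power in each resistor, P = (ΔV)²/R:
    P_R1 = (5 - 2.222)²/50 = 0.1543 W
    P_R2 = (2.222 - 0)²/40 = 0.1235 W
  P_total = P_R1 + P_R2 = 0.2778 W

Final answers:
1. V_1 = 2.222 V
2. I_R1 = 0.05556 A
3. P_R1 = 0.1543 W
4. P_total = 0.2778 W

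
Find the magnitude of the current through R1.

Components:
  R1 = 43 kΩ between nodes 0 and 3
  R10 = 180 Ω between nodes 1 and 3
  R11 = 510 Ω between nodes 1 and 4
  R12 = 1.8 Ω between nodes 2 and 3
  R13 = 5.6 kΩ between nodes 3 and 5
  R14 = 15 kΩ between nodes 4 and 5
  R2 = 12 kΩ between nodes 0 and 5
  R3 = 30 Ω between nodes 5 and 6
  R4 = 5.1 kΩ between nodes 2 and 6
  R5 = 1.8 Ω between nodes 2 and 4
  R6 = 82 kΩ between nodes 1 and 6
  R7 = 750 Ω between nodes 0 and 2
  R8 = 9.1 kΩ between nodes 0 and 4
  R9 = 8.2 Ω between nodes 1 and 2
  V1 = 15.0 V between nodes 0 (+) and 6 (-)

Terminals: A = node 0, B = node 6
Nodal analysis, taking node 6 as the 0 V reference.
Source V1 fixes V_0 = 15 V.
KCL at each unknown node (sum of currents leaving = 0; resistances in Ω):
  Node 1: (V_1 - 0)/82000 + (V_1 - V_2)/8.2 + (V_1 - V_3)/180 + (V_1 - V_4)/510 = 0
  Node 2: (V_2 - 0)/5100 + (V_2 - V_4)/1.8 + (V_2 - 15)/750 + (V_2 - V_1)/8.2 + (V_2 - V_3)/1.8 = 0
  Node 3: (V_3 - 15)/43000 + (V_3 - V_1)/180 + (V_3 - V_2)/1.8 + (V_3 - V_5)/5600 = 0
  Node 4: (V_4 - V_2)/1.8 + (V_4 - 15)/9100 + (V_4 - V_1)/510 + (V_4 - V_5)/15000 = 0
  Node 5: (V_5 - 15)/12000 + (V_5 - 0)/30 + (V_5 - V_3)/5600 + (V_5 - V_4)/15000 = 0
Collecting terms (coefficients in siemens):
  0.1295·V_1 - 0.122·V_2 - 0.005556·V_3 - 0.001961·V_4 = 0
  1.235·V_2 - 0.122·V_1 - 0.5556·V_3 - 0.5556·V_4 = 0.02
  0.5613·V_3 - 0.005556·V_1 - 0.5556·V_2 - 0.0001786·V_5 = 0.0003488
  0.5577·V_4 - 0.001961·V_1 - 0.5556·V_2 - 0.00006667·V_5 = 0.001648
  0.03366·V_5 - 0.0001786·V_3 - 0.00006667·V_4 = 0.00125
Solving these 5 simultaneous equations (Gaussian elimination) gives:
  V_1 = 11.47 V, V_2 = 11.47 V, V_3 = 11.47 V, V_4 = 11.47 V
  V_5 = 0.1207 V
I_R1 = (V_0 - V_3)/R1 = (15 - 11.47)/43000 = 0.00008211 A
|I_R1| = 0.00008211 A

Final answer: |I_R1| = 8.211e-05 A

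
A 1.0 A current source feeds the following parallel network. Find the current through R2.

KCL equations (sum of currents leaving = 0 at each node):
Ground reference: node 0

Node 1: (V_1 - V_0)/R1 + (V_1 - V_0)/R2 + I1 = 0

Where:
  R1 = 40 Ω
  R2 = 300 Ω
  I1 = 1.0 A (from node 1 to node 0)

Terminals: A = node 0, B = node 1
All resistors sit directly between nodes 0 and 1, so they are in parallel and share one voltage V; the full source current 1 A splits among them.
1/R_par = 1/40 + 1/300 = 0.02833 S  =>  R_par = 35.29 Ω
V = I × R_par = 1 × 35.29 = 35.29 V
I_R2 = V/R2 = 35.29/300 = 0.1176 A

Final answer: 0.1176 A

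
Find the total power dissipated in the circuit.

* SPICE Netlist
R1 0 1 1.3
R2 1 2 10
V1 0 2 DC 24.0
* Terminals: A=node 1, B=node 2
Nodal analysis, taking node 2 as the 0 V reference.
Source V1 fixes V_0 = 24 V.
KCL at each unknown node (sum of currents leaving = 0; resistances in Ω):
  Node 1: (V_1 - 24)/1.3 + (V_1 - 0)/10 = 0
Collecting terms: 0.8692 × V_1 = 18.46  =>  V_1 = 21.24 V
Power in each resistor, P = (ΔV)²/R:
  P_R1 = (24 - 21.24)²/1.3 = 5.864 W
  P_R2 = (21.24 - 0)²/10 = 45.11 W
P_total = P_R1 + P_R2 = 50.97 W

Final answer: 50.97 W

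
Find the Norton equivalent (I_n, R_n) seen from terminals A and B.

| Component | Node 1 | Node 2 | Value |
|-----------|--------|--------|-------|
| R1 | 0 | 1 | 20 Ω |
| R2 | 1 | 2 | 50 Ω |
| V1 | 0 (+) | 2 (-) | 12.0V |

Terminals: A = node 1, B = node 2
Find the Thévenin equivalent first; then I_n = V_th/R_th and R_n = R_th.
Step 1 — V_th is the open-circuit voltage V_A - V_B (nothing connected across the terminals).
Nodal analysis, taking node 2 as the 0 V reference.
Source V1 fixes V_0 = 12 V.
KCL at each unknown node (sum of currents leaving = 0; resistances in Ω):
  Node 1: (V_1 - 12)/20 + (V_1 - 0)/50 = 0
Collecting terms: 0.07 × V_1 = 0.6  =>  V_1 = 8.571 V
V_th = V_1 - V_2 = 8.571 - 0 = 8.571 V
Step 2 — R_th: zero the source — replace V1 by a short circuit (node 2 merges into node 0) — and find the resistance seen between A (node 1) and B (node 0).
Reduce the network between node 1 (A) and node 0 (B) by series/parallel combination:
  Rp1 = R1 ‖ R2 (parallel, both between nodes 0 and 1) = 1/(1/20 + 1/50) = 14.29 Ω
R_th = 14.29 Ω
I_n = V_th/R_th = 8.571/14.29 = 0.6 A, and R_n = R_th = 14.29 Ω

Final answer: I_n = 0.6 A, R_n = 14.29 Ω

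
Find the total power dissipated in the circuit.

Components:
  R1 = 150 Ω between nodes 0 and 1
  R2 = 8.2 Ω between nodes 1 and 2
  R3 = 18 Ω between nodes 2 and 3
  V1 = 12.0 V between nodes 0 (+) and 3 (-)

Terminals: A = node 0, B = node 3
Nodal analysis, taking node 3 as the 0 V reference.
Source V1 fixes V_0 = 12 V.
KCL at each unknown node (sum of currents leaving = 0; resistances in Ω):
  Node 1: (V_1 - 12)/150 + (V_1 - V_2)/8.2 = 0
  Node 2: (V_2 - V_1)/8.2 + (V_2 - 0)/18 = 0
Collecting terms (coefficients in siemens):
  0.1286·V_1 - 0.122·V_2 = 0.08
  0.1775·V_2 - 0.122·V_1 = 0
Determinant D = (0.1286)(0.1775) - (-0.122)(-0.122) = 0.007958
V_1 = [(0.08)(0.1775) - (-0.122)(0)]/D = 1.784 V
V_2 = [(0.1286)(0) - (0.08)(-0.122)]/D = 1.226 V
Power in each resistor, P = (ΔV)²/R:
  P_R1 = (12 - 1.784)²/150 = 0.6957 W
  P_R2 = (1.784 - 1.226)²/8.2 = 0.03803 W
  P_R3 = (1.226 - 0)²/18 = 0.08349 W
P_total = P_R1 + P_R2 + P_R3 = 0.8173 W

Final answer: 0.8173 W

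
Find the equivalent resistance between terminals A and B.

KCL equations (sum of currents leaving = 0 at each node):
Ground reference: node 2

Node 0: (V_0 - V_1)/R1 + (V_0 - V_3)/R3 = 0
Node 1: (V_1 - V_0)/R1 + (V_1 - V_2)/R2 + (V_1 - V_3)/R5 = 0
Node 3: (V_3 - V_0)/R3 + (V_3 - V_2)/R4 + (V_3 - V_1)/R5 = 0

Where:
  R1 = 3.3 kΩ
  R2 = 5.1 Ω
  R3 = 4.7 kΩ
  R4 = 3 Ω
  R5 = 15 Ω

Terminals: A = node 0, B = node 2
The network is not a plain series/parallel combination. Inject a 1 A test current into terminal A (node 0) and return it from terminal B (node 2); then R_eq = V_A / (1 A).
Nodal analysis, taking node 2 as the 0 V reference.
Current source I_test pushes 1 A into node 0 and draws it out of node 2.
KCL at each unknown node (sum of currents leaving = 0; resistances in Ω):
  Node 0: (V_0 - V_1)/3300 + (V_0 - V_3)/4700 - 1 = 0
  Node 1: (V_1 - V_0)/3300 + (V_1 - 0)/5.1 + (V_1 - V_3)/15 = 0
  Node 3: (V_3 - V_0)/4700 + (V_3 - V_1)/15 + (V_3 - 0)/3 = 0
Collecting terms (coefficients in siemens):
  0.0005158·V_0 - 0.000303·V_1 - 0.0002128·V_3 = 1
  0.263·V_1 - 0.000303·V_0 - 0.06667·V_3 = 0
  0.4002·V_3 - 0.0002128·V_0 - 0.06667·V_1 = 0
Solving these 3 simultaneous equations (Gaussian elimination) gives:
  V_0 = 1941 V, V_1 = 2.607 V, V_3 = 1.466 V
R_eq = V_0 / 1 A = 1941 Ω = 1.941 kΩ

Final answer: 1.941 kΩ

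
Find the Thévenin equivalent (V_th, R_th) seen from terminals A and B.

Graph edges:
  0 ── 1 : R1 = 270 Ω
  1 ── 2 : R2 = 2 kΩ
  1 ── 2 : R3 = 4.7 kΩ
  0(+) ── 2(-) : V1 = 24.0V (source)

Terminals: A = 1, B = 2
Step 1 — V_th is the open-circuit voltage V_A - V_B (nothing connected across the terminals).
Nodal analysis, taking node 2 as the 0 V reference.
Source V1 fixes V_0 = 24 V.
KCL at each unknown node (sum of currents leaving = 0; resistances in Ω):
  Node 1: (V_1 - 24)/270 + (V_1 - 0)/2000 + (V_1 - 0)/4700 = 0
Collecting terms: 0.004416 × V_1 = 0.08889  =>  V_1 = 20.13 V
V_th = V_1 - V_2 = 20.13 - 0 = 20.13 V
Step 2 — R_th: zero the source — replace V1 by a short circuit (node 2 merges into node 0) — and find the resistance seen between A (node 1) and B (node 0).
Reduce the network between node 1 (A) and node 0 (B) by series/parallel combination:
  Rp1 = R1 ‖ R2 ‖ R3 (parallel, all between nodes 0 and 1) = 1/(1/270 + 1/2000 + 1/4700) = 226.4 Ω
R_th = 226.4 Ω

Final answer: V_th = 20.13 V, R_th = 226.4 Ω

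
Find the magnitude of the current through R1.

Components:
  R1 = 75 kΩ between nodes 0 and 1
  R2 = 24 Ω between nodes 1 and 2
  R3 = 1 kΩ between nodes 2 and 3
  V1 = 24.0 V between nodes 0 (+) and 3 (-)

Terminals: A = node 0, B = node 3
Nodal analysis, taking node 3 as the 0 V reference.
Source V1 fixes V_0 = 24 V.
KCL at each unknown node (sum of currents leaving = 0; resistances in Ω):
  Node 1: (V_1 - 24)/75000 + (V_1 - V_2)/24 = 0
  Node 2: (V_2 - V_1)/24 + (V_2 - 0)/1000 = 0
Collecting terms (coefficients in siemens):
  0.04168·V_1 - 0.04167·V_2 = 0.00032
  0.04267·V_2 - 0.04167·V_1 = 0
Determinant D = (0.04168)(0.04267) - (-0.04167)(-0.04167) = 0.00004224
V_1 = [(0.00032)(0.04267) - (-0.04167)(0)]/D = 0.3233 V
V_2 = [(0.04168)(0) - (0.00032)(-0.04167)]/D = 0.3157 V
I_R1 = (V_0 - V_1)/R1 = (24 - 0.3233)/75000 = 0.0003157 A
|I_R1| = 0.0003157 A

Final answer: |I_R1| = 0.0003157 A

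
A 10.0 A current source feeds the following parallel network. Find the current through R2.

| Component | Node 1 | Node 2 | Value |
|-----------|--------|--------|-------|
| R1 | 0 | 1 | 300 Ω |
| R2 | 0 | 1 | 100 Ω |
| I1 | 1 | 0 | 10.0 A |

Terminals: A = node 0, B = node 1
All resistors sit directly between nodes 0 and 1, so they are in parallel and share one voltage V; the full source current 10 A splits among them.
1/R_par = 1/300 + 1/100 = 0.01333 S  =>  R_par = 75 Ω
V = I × R_par = 10 × 75 = 750 V
I_R2 = V/R2 = 750/100 = 7.5 A

Final answer: 7.5 A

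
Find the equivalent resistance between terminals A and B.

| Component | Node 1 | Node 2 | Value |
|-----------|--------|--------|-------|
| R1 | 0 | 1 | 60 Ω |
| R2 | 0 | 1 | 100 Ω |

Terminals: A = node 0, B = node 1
Reduce the network between node 0 (A) and node 1 (B) by series/parallel combination:
  Rp1 = R1 ‖ R2 (parallel, both between nodes 0 and 1) = 1/(1/60 + 1/100) = 37.5 Ω
R_eq = 37.5 Ω

Final answer: 37.5 Ω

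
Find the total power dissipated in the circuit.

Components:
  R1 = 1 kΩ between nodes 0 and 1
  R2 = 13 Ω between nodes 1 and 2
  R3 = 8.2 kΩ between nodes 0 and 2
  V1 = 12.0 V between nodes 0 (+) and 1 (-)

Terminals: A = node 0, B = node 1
Nodal analysis, taking node 1 as the 0 V reference.
Source V1 fixes V_0 = 12 V.
KCL at each unknown node (sum of currents leaving = 0; resistances in Ω):
  Node 2: (V_2 - 0)/13 + (V_2 - 12)/8200 = 0
Collecting terms: 0.07705 × V_2 = 0.001463  =>  V_2 = 0.01899 V
Power in each resistor, P = (ΔV)²/R:
  P_R1 = (12 - 0)²/1000 = 0.144 W
  P_R2 = (0 - 0.01899)²/13 = 0.00002775 W
  P_R3 = (12 - 0.01899)²/8200 = 0.01751 W
P_total = P_R1 + P_R2 + P_R3 = 0.1615 W

Final answer: 0.1615 W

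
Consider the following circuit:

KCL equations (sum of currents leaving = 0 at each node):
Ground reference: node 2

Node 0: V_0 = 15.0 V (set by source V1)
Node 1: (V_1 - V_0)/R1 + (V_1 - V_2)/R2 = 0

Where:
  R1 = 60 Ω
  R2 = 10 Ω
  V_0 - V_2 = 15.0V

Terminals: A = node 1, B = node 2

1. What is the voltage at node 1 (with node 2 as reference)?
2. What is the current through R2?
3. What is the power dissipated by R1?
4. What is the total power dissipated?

Nodal analysis, taking node 2 as the 0 V reference.
Source V1 fixes V_0 = 15 V.
KCL at each unknown node (sum of currents leaving = 0; resistances in Ω):
  Node 1: (V_1 - 15)/60 + (V_1 - 0)/10 = 0
Collecting terms: 0.1167 × V_1 = 0.25  =>  V_1 = 2.143 V
Part 1:
  Read off the nodal solution: V_1 = 2.143 V
Part 2:
  I_R2 = (V_1 - V_2)/R2 = (2.143 - 0)/10 = 0.2143 A
  Magnitude: I_R2 = 0.2143 A
Part 3:
  I_R1 = (V_0 - V_1)/R1 = (15 - 2.143)/60 = 0.2143 A
  P_R1 = I_R1² × R1 = (0.2143)² × 60 = 2.755 W
Part 4:
  Power in each resistor, P = (ΔV)²/R:
    P_R1 = (15 - 2.143)²/60 = 2.755 W
    P_R2 = (2.143 - 0)²/10 = 0.4592 W
  P_total = P_R1 + P_R2 = 3.214 W

Final answers:
1. V_1 = 2.143 V
2. I_R2 = 0.2143 A
3. P_R1 = 2.755 W
4. P_total = 3.214 W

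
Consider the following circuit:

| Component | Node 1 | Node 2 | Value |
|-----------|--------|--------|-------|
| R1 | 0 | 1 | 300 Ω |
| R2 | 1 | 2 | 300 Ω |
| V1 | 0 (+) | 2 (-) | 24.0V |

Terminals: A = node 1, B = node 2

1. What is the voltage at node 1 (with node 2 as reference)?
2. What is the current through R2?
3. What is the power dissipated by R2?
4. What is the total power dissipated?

Nodal analysis, taking node 2 as the 0 V reference.
Source V1 fixes V_0 = 24 V.
KCL at each unknown node (sum of currents leaving = 0; resistances in Ω):
  Node 1: (V_1 - 24)/300 + (V_1 - 0)/300 = 0
Collecting terms: 0.006667 × V_1 = 0.08  =>  V_1 = 12 V
Part 1:
  Read off the nodal solution: V_1 = 12 V
Part 2:
  I_R2 = (V_1 - V_2)/R2 = (12 - 0)/300 = 0.04 A
  Magnitude: I_R2 = 0.04 A
Part 3:
  I_R2 = (V_1 - V_2)/R2 = (12 - 0)/300 = 0.04 A
  P_R2 = I_R2² × R2 = (0.04)² × 300 = 0.48 W
Part 4:
  Power in each resistor, P = (ΔV)²/R:
    P_R1 = (24 - 12)²/300 = 0.48 W
    P_R2 = (12 - 0)²/300 = 0.48 W
  P_total = P_R1 + P_R2 = 0.96 W

Final answers:
1. V_1 = 12 V
2. I_R2 = 0.04 A
3. P_R2 = 0.48 W
4. P_total = 0.96 W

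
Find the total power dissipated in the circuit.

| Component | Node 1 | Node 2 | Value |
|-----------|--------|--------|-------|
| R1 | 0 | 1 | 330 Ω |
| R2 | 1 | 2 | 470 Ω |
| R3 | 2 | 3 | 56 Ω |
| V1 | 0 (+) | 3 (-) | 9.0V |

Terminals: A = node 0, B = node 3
Nodal analysis, taking node 3 as the 0 V reference.
Source V1 fixes V_0 = 9 V.
KCL at each unknown node (sum of currents leaving = 0; resistances in Ω):
  Node 1: (V_1 - 9)/330 + (V_1 - V_2)/470 = 0
  Node 2: (V_2 - V_1)/470 + (V_2 - 0)/56 = 0
Collecting terms (coefficients in siemens):
  0.005158·V_1 - 0.002128·V_2 = 0.02727
  0.01998·V_2 - 0.002128·V_1 = 0
Determinant D = (0.005158)(0.01998) - (-0.002128)(-0.002128) = 0.00009855
V_1 = [(0.02727)(0.01998) - (-0.002128)(0)]/D = 5.53 V
V_2 = [(0.005158)(0) - (0.02727)(-0.002128)]/D = 0.5888 V
Power in each resistor, P = (ΔV)²/R:
  P_R1 = (9 - 5.53)²/330 = 0.03648 W
  P_R2 = (5.53 - 0.5888)²/470 = 0.05196 W
  P_R3 = (0.5888 - 0)²/56 = 0.00619 W
P_total = P_R1 + P_R2 + P_R3 = 0.09463 W

Final answer: 0.09463 W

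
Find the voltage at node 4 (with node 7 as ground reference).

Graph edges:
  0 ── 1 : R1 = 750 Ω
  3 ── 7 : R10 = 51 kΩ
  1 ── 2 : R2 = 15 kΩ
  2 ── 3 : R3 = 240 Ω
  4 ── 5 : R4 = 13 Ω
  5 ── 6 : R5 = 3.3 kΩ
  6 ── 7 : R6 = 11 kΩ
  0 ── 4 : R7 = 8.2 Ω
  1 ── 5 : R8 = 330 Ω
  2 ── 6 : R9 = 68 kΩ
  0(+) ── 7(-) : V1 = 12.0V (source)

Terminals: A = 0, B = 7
Nodal analysis, taking node 7 as the 0 V reference.
Source V1 fixes V_0 = 12 V.
KCL at each unknown node (sum of currents leaving = 0; resistances in Ω):
  Node 1: (V_1 - 12)/750 + (V_1 - V_2)/15000 + (V_1 - V_5)/330 = 0
  Node 2: (V_2 - V_1)/15000 + (V_2 - V_3)/240 + (V_2 - V_6)/68000 = 0
  Node 3: (V_3 - V_2)/240 + (V_3 - 0)/51000 = 0
  Node 4: (V_4 - V_5)/13 + (V_4 - 12)/8.2 = 0
  Node 5: (V_5 - V_4)/13 + (V_5 - V_6)/3300 + (V_5 - V_1)/330 = 0
  Node 6: (V_6 - V_5)/3300 + (V_6 - 0)/11000 + (V_6 - V_2)/68000 = 0
Collecting terms (coefficients in siemens):
  0.00443·V_1 - 0.00006667·V_2 - 0.00303·V_5 = 0.016
  0.004248·V_2 - 0.00006667·V_1 - 0.004167·V_3 - 0.00001471·V_6 = 0
  0.004186·V_3 - 0.004167·V_2 = 0
  0.1989·V_4 - 0.07692·V_5 = 1.463
  0.08026·V_5 - 0.00303·V_1 - 0.07692·V_4 - 0.000303·V_6 = 0
  0.0004086·V_6 - 0.00001471·V_2 - 0.000303·V_5 = 0
Solving these 6 simultaneous equations (Gaussian elimination) gives:
  V_1 = 11.94 V, V_2 = 9.236 V, V_3 = 9.193 V, V_4 = 11.99 V
  V_5 = 11.98 V, V_6 = 9.216 V
The requested potential is V_4 = 11.99 V.

Final answer: V_4 = 11.99 V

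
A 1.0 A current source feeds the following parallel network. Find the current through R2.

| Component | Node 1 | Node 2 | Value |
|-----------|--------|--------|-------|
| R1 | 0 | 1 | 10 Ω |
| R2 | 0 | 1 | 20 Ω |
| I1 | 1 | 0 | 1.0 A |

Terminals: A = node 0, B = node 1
All resistors sit directly between nodes 0 and 1, so they are in parallel and share one voltage V; the full source current 1 A splits among them.
1/R_par = 1/10 + 1/20 = 0.15 S  =>  R_par = 6.667 Ω
V = I × R_par = 1 × 6.667 = 6.667 V
I_R2 = V/R2 = 6.667/20 = 0.3333 A

Final answer: 0.3333 A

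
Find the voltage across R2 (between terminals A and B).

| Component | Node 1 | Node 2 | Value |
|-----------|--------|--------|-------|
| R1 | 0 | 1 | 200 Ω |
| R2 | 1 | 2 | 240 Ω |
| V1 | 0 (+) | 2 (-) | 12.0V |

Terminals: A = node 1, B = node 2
R1 and R2 are in series across V1 (node 0 → node 1 → node 2), and the output A–B is taken across R2, so this is a voltage divider.
Series current: I = V1/(R1 + R2) = 12/(200 + 240) = 12/440 = 0.02727 A
V_R2 = I × R2 = V1 × R2/(R1 + R2) = 12 × 240/440 = 6.545 V

Final answer: 6.545 V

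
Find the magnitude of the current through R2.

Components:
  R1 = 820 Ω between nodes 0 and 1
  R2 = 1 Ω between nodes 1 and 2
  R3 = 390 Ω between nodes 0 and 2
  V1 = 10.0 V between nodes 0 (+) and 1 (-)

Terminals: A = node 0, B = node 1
Nodal analysis, taking node 1 as the 0 V reference.
Source V1 fixes V_0 = 10 V.
KCL at each unknown node (sum of currents leaving = 0; resistances in Ω):
  Node 2: (V_2 - 0)/1 + (V_2 - 10)/390 = 0
Collecting terms: 1.003 × V_2 = 0.02564  =>  V_2 = 0.02558 V
I_R2 = (V_1 - V_2)/R2 = (0 - 0.02558)/1 = -0.02558 A
|I_R2| = 0.02558 A

Final answer: |I_R2| = 0.02558 A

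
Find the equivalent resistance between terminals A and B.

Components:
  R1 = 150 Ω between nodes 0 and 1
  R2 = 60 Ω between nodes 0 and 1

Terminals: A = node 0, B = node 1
Reduce the network between node 0 (A) and node 1 (B) by series/parallel combination:
  Rp1 = R1 ‖ R2 (parallel, both between nodes 0 and 1) = 1/(1/150 + 1/60) = 42.86 Ω
R_eq = 42.86 Ω

Final answer: 42.86 Ω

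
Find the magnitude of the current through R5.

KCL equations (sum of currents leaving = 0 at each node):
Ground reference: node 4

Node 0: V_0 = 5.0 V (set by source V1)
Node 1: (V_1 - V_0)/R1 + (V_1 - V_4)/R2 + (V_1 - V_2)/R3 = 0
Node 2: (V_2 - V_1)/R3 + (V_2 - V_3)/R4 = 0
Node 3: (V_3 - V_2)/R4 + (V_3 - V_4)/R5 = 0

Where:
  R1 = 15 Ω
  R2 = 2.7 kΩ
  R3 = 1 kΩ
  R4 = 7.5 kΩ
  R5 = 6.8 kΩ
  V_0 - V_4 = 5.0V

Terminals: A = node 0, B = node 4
Nodal analysis, taking node 4 as the 0 V reference.
Source V1 fixes V_0 = 5 V.
KCL at each unknown node (sum of currents leaving = 0; resistances in Ω):
  Node 1: (V_1 - 5)/15 + (V_1 - 0)/2700 + (V_1 - V_2)/1000 = 0
  Node 2: (V_2 - V_1)/1000 + (V_2 - V_3)/7500 = 0
  Node 3: (V_3 - V_2)/7500 + (V_3 - 0)/6800 = 0
Collecting terms (coefficients in siemens):
  0.06804·V_1 - 0.001·V_2 = 0.3333
  0.001133·V_2 - 0.001·V_1 - 0.0001333·V_3 = 0
  0.0002804·V_3 - 0.0001333·V_2 = 0
Solving these 3 simultaneous equations (Gaussian elimination) gives:
  V_1 = 4.968 V, V_2 = 4.643 V, V_3 = 2.208 V
I_R5 = (V_3 - V_4)/R5 = (2.208 - 0)/6800 = 0.0003247 A
|I_R5| = 0.0003247 A

Final answer: |I_R5| = 0.0003247 A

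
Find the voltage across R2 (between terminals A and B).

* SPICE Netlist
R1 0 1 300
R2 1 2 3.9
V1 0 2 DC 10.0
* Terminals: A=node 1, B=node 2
R1 and R2 are in series across V1 (node 0 → node 1 → node 2), and the output A–B is taken across R2, so this is a voltage divider.
Series current: I = V1/(R1 + R2) = 10/(300 + 3.9) = 10/303.9 = 0.03291 A
V_R2 = I × R2 = V1 × R2/(R1 + R2) = 10 × 3.9/303.9 = 0.1283 V

Final answer: 0.1283 V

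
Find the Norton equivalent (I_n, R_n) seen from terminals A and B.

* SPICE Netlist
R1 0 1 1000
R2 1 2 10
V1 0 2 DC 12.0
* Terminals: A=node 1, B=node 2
Find the Thévenin equivalent first; then I_n = V_th/R_th and R_n = R_th.
Step 1 — V_th is the open-circuit voltage V_A - V_B (nothing connected across the terminals).
Nodal analysis, taking node 2 as the 0 V reference.
Source V1 fixes V_0 = 12 V.
KCL at each unknown node (sum of currents leaving = 0; resistances in Ω):
  Node 1: (V_1 - 12)/1000 + (V_1 - 0)/10 = 0
Collecting terms: 0.101 × V_1 = 0.012  =>  V_1 = 0.1188 V
V_th = V_1 - V_2 = 0.1188 - 0 = 0.1188 V
Step 2 — R_th: zero the source — replace V1 by a short circuit (node 2 merges into node 0) — and find the resistance seen between A (node 1) and B (node 0).
Reduce the network between node 1 (A) and node 0 (B) by series/parallel combination:
  Rp1 = R1 ‖ R2 (parallel, both between nodes 0 and 1) = 1/(1/1000 + 1/10) = 9.901 Ω
R_th = 9.901 Ω
I_n = V_th/R_th = 0.1188/9.901 = 0.012 A, and R_n = R_th = 9.901 Ω

Final answer: I_n = 0.012 A, R_n = 9.901 Ω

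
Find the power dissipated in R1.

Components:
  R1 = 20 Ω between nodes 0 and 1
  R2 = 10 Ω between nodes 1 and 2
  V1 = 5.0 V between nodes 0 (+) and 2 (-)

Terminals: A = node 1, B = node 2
Nodal analysis, taking node 2 as the 0 V reference.
Source V1 fixes V_0 = 5 V.
KCL at each unknown node (sum of currents leaving = 0; resistances in Ω):
  Node 1: (V_1 - 5)/20 + (V_1 - 0)/10 = 0
Collecting terms: 0.15 × V_1 = 0.25  =>  V_1 = 1.667 V
I_R1 = (V_0 - V_1)/R1 = (5 - 1.667)/20 = 0.1667 A
P_R1 = I_R1² × R1 = (0.1667)² × 20 = 0.5556 W

Final answer: 0.5556 W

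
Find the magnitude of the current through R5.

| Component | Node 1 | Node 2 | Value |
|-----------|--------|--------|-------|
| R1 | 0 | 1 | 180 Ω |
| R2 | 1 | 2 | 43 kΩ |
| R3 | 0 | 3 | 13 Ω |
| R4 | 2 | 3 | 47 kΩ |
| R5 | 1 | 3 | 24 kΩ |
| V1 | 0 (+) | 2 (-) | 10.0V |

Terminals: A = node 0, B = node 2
Nodal analysis, taking node 2 as the 0 V reference.
Source V1 fixes V_0 = 10 V.
KCL at each unknown node (sum of currents leaving = 0; resistances in Ω):
  Node 1: (V_1 - 10)/180 + (V_1 - 0)/43000 + (V_1 - V_3)/24000 = 0
  Node 3: (V_3 - 10)/13 + (V_3 - 0)/47000 + (V_3 - V_1)/24000 = 0
Collecting terms (coefficients in siemens):
  0.00562·V_1 - 0.00004167·V_3 = 0.05556
  0.07699·V_3 - 0.00004167·V_1 = 0.7692
Determinant D = (0.00562)(0.07699) - (-0.00004167)(-0.00004167) = 0.0004327
V_1 = [(0.05556)(0.07699) - (-0.00004167)(0.7692)]/D = 9.959 V
V_3 = [(0.00562)(0.7692) - (0.05556)(-0.00004167)]/D = 9.997 V
I_R5 = (V_1 - V_3)/R5 = (9.959 - 9.997)/24000 = -0.000001609 A
|I_R5| = 0.000001609 A

Final answer: |I_R5| = 1.609e-06 A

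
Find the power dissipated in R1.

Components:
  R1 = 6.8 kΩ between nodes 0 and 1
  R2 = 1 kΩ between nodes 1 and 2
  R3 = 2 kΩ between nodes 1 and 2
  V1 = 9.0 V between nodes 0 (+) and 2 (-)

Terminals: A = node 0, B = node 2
Nodal analysis, taking node 2 as the 0 V reference.
Source V1 fixes V_0 = 9 V.
KCL at each unknown node (sum of currents leaving = 0; resistances in Ω):
  Node 1: (V_1 - 9)/6800 + (V_1 - 0)/1000 + (V_1 - 0)/2000 = 0
Collecting terms: 0.001647 × V_1 = 0.001324  =>  V_1 = 0.8036 V
I_R1 = (V_0 - V_1)/R1 = (9 - 0.8036)/6800 = 0.001205 A
P_R1 = I_R1² × R1 = (0.001205)² × 6800 = 0.00988 W

Final answer: 0.00988 W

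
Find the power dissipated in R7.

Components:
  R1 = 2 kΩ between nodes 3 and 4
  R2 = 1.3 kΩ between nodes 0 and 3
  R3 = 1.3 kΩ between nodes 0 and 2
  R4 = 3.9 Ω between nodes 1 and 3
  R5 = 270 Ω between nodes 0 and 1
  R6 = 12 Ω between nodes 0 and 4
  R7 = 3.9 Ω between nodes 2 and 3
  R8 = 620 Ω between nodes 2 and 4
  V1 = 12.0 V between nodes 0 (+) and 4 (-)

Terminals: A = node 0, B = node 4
Nodal analysis, taking node 4 as the 0 V reference.
Source V1 fixes V_0 = 12 V.
KCL at each unknown node (sum of currents leaving = 0; resistances in Ω):
  Node 1: (V_1 - V_3)/3.9 + (V_1 - 12)/270 = 0
  Node 2: (V_2 - 12)/1300 + (V_2 - V_3)/3.9 + (V_2 - 0)/620 = 0
  Node 3: (V_3 - 0)/2000 + (V_3 - 12)/1300 + (V_3 - V_1)/3.9 + (V_3 - V_2)/3.9 = 0
Collecting terms (coefficients in siemens):
  0.2601·V_1 - 0.2564·V_3 = 0.04444
  0.2588·V_2 - 0.2564·V_3 = 0.009231
  0.5141·V_3 - 0.2564·V_1 - 0.2564·V_2 = 0.009231
Solving these 3 simultaneous equations (Gaussian elimination) gives:
  V_1 = 8.591 V, V_2 = 8.499 V, V_3 = 8.542 V
I_R7 = (V_2 - V_3)/R7 = (8.499 - 8.542)/3.9 = -0.01101 A
P_R7 = I_R7² × R7 = (-0.01101)² × 3.9 = 0.0004732 W

Final answer: 0.0004732 W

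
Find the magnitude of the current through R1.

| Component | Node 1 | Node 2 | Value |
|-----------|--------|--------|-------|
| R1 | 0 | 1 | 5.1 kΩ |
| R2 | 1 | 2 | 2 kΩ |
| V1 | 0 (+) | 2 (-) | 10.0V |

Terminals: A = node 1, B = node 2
Nodal analysis, taking node 2 as the 0 V reference.
Source V1 fixes V_0 = 10 V.
KCL at each unknown node (sum of currents leaving = 0; resistances in Ω):
  Node 1: (V_1 - 10)/5100 + (V_1 - 0)/2000 = 0
Collecting terms: 0.0006961 × V_1 = 0.001961  =>  V_1 = 2.817 V
I_R1 = (V_0 - V_1)/R1 = (10 - 2.817)/5100 = 0.001408 A
|I_R1| = 0.001408 A

Final answer: |I_R1| = 0.001408 A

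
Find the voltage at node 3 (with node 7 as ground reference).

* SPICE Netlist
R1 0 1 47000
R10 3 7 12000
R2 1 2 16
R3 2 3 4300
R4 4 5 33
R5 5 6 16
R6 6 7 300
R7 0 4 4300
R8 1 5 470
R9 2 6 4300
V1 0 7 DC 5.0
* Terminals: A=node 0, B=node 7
Nodal analysis, taking node 7 as the 0 V reference.
Source V1 fixes V_0 = 5 V.
KCL at each unknown node (sum of currents leaving = 0; resistances in Ω):
  Node 1: (V_1 - 5)/47000 + (V_1 - V_2)/16 + (V_1 - V_5)/470 = 0
  Node 2: (V_2 - V_1)/16 + (V_2 - V_3)/4300 + (V_2 - V_6)/4300 = 0
  Node 3: (V_3 - V_2)/4300 + (V_3 - 0)/12000 = 0
  Node 4: (V_4 - V_5)/33 + (V_4 - 5)/4300 = 0
  Node 5: (V_5 - V_4)/33 + (V_5 - V_6)/16 + (V_5 - V_1)/470 = 0
  Node 6: (V_6 - V_5)/16 + (V_6 - 0)/300 + (V_6 - V_2)/4300 = 0
Collecting terms (coefficients in siemens):
  0.06465·V_1 - 0.0625·V_2 - 0.002128·V_5 = 0.0001064
  0.06297·V_2 - 0.0625·V_1 - 0.0002326·V_3 - 0.0002326·V_6 = 0
  0.0003159·V_3 - 0.0002326·V_2 = 0
  0.03054·V_4 - 0.0303·V_5 = 0.001163
  0.09493·V_5 - 0.002128·V_1 - 0.0303·V_4 - 0.0625·V_6 = 0
  0.06607·V_6 - 0.0002326·V_2 - 0.0625·V_5 = 0
Solving these 6 simultaneous equations (Gaussian elimination) gives:
  V_1 = 0.3912 V, V_2 = 0.3906 V, V_3 = 0.2876 V, V_4 = 0.3968 V
  V_5 = 0.3615 V, V_6 = 0.3434 V
The requested potential is V_3 = 0.2876 V.

Final answer: V_3 = 0.2876 V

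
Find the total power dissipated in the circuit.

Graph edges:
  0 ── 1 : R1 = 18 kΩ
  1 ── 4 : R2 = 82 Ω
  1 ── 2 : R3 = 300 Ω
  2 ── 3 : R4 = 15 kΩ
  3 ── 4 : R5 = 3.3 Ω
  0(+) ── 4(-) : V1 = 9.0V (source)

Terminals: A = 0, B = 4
Nodal analysis, taking node 4 as the 0 V reference.
Source V1 fixes V_0 = 9 V.
KCL at each unknown node (sum of currents leaving = 0; resistances in Ω):
  Node 1: (V_1 - 9)/18000 + (V_1 - 0)/82 + (V_1 - V_2)/300 = 0
  Node 2: (V_2 - V_1)/300 + (V_2 - V_3)/15000 = 0
  Node 3: (V_3 - V_2)/15000 + (V_3 - 0)/3.3 = 0
Collecting terms (coefficients in siemens):
  0.01558·V_1 - 0.003333·V_2 = 0.0005
  0.0034·V_2 - 0.003333·V_1 - 0.00006667·V_3 = 0
  0.3031·V_3 - 0.00006667·V_2 = 0
Solving these 3 simultaneous equations (Gaussian elimination) gives:
  V_1 = 0.0406 V, V_2 = 0.0398 V, V_3 = 0.000008754 V
Power in each resistor, P = (ΔV)²/R:
  P_R1 = (9 - 0.0406)²/18000 = 0.004459 W
  P_R2 = (0.0406 - 0)²/82 = 0.0000201 W
  P_R3 = (0.0406 - 0.0398)²/300 = 0.000000002111 W
  P_R4 = (0.0398 - 0.000008754)²/15000 = 0.0000001056 W
  P_R5 = (0.000008754 - 0)²/3.3 = 0.00000000002322 W
P_total = P_R1 + P_R2 + P_R3 + P_R4 + P_R5 = 0.00448 W

Final answer: 0.00448 W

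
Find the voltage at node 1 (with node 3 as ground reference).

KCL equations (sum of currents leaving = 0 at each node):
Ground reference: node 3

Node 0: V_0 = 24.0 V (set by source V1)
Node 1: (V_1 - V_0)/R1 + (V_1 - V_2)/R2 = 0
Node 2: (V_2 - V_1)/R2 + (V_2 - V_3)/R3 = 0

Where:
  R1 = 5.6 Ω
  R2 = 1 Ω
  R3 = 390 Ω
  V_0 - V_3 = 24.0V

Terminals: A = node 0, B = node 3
Nodal analysis, taking node 3 as the 0 V reference.
Source V1 fixes V_0 = 24 V.
KCL at each unknown node (sum of currents leaving = 0; resistances in Ω):
  Node 1: (V_1 - 24)/5.6 + (V_1 - V_2)/1 = 0
  Node 2: (V_2 - V_1)/1 + (V_2 - 0)/390 = 0
Collecting terms (coefficients in siemens):
  1.179·V_1 - 1·V_2 = 4.286
  1.003·V_2 - 1·V_1 = 0
Determinant D = (1.179)(1.003) - (-1)(-1) = 0.1816
V_1 = [(4.286)(1.003) - (-1)(0)]/D = 23.66 V
V_2 = [(1.179)(0) - (4.286)(-1)]/D = 23.6 V
The requested potential is V_1 = 23.66 V.

Final answer: V_1 = 23.66 V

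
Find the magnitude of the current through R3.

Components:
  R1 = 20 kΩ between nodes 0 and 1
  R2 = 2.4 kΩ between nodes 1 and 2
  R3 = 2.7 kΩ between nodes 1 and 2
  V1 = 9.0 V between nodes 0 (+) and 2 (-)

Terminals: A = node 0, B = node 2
Nodal analysis, taking node 2 as the 0 V reference.
Source V1 fixes V_0 = 9 V.
KCL at each unknown node (sum of currents leaving = 0; resistances in Ω):
  Node 1: (V_1 - 9)/20000 + (V_1 - 0)/2400 + (V_1 - 0)/2700 = 0
Collecting terms: 0.000837 × V_1 = 0.00045  =>  V_1 = 0.5376 V
I_R3 = (V_1 - V_2)/R3 = (0.5376 - 0)/2700 = 0.0001991 A
|I_R3| = 0.0001991 A

Final answer: |I_R3| = 0.0001991 A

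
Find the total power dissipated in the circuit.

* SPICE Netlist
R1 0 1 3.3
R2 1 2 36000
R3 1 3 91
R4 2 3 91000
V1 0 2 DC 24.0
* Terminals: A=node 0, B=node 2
Nodal analysis, taking node 2 as the 0 V reference.
Source V1 fixes V_0 = 24 V.
KCL at each unknown node (sum of currents leaving = 0; resistances in Ω):
  Node 1: (V_1 - 24)/3.3 + (V_1 - 0)/36000 + (V_1 - V_3)/91 = 0
  Node 3: (V_3 - V_1)/91 + (V_3 - 0)/91000 = 0
Collecting terms (coefficients in siemens):
  0.314·V_1 - 0.01099·V_3 = 7.273
  0.011·V_3 - 0.01099·V_1 = 0
Determinant D = (0.314)(0.011) - (-0.01099)(-0.01099) = 0.003334
V_1 = [(7.273)(0.011) - (-0.01099)(0)]/D = 24 V
V_3 = [(0.314)(0) - (7.273)(-0.01099)]/D = 23.97 V
Power in each resistor, P = (ΔV)²/R:
  P_R1 = (24 - 24)²/3.3 = 0.000002854 W
  P_R2 = (24 - 0)²/36000 = 0.016 W
  P_R3 = (24 - 23.97)²/91 = 0.000006315 W
  P_R4 = (0 - 23.97)²/91000 = 0.006315 W
P_total = P_R1 + P_R2 + P_R3 + P_R4 = 0.02232 W

Final answer: 0.02232 W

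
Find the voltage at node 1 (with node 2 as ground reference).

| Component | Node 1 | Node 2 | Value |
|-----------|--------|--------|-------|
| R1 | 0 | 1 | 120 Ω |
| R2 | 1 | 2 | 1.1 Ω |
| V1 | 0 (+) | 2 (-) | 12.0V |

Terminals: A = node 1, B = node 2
Nodal analysis, taking node 2 as the 0 V reference.
Source V1 fixes V_0 = 12 V.
KCL at each unknown node (sum of currents leaving = 0; resistances in Ω):
  Node 1: (V_1 - 12)/120 + (V_1 - 0)/1.1 = 0
Collecting terms: 0.9174 × V_1 = 0.1  =>  V_1 = 0.109 V
The requested potential is V_1 = 0.109 V.

Final answer: V_1 = 0.109 V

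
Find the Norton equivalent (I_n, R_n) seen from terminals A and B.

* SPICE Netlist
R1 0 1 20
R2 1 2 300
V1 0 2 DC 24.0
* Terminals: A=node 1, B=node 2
Find the Thévenin equivalent first; then I_n = V_th/R_th and R_n = R_th.
Step 1 — V_th is the open-circuit voltage V_A - V_B (nothing connected across the terminals).
Nodal analysis, taking node 2 as the 0 V reference.
Source V1 fixes V_0 = 24 V.
KCL at each unknown node (sum of currents leaving = 0; resistances in Ω):
  Node 1: (V_1 - 24)/20 + (V_1 - 0)/300 = 0
Collecting terms: 0.05333 × V_1 = 1.2  =>  V_1 = 22.5 V
V_th = V_1 - V_2 = 22.5 - 0 = 22.5 V
Step 2 — R_th: zero the source — replace V1 by a short circuit (node 2 merges into node 0) — and find the resistance seen between A (node 1) and B (node 0).
Reduce the network between node 1 (A) and node 0 (B) by series/parallel combination:
  Rp1 = R1 ‖ R2 (parallel, both between nodes 0 and 1) = 1/(1/20 + 1/300) = 18.75 Ω
R_th = 18.75 Ω
I_n = V_th/R_th = 22.5/18.75 = 1.2 A, and R_n = R_th = 18.75 Ω

Final answer: I_n = 1.2 A, R_n = 18.75 Ω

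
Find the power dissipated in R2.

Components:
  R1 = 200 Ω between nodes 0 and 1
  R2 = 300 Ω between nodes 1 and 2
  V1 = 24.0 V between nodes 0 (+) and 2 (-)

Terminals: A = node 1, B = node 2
Nodal analysis, taking node 2 as the 0 V reference.
Source V1 fixes V_0 = 24 V.
KCL at each unknown node (sum of currents leaving = 0; resistances in Ω):
  Node 1: (V_1 - 24)/200 + (V_1 - 0)/300 = 0
Collecting terms: 0.008333 × V_1 = 0.12  =>  V_1 = 14.4 V
I_R2 = (V_1 - V_2)/R2 = (14.4 - 0)/300 = 0.048 A
P_R2 = I_R2² × R2 = (0.048)² × 300 = 0.6912 W

Final answer: 0.6912 W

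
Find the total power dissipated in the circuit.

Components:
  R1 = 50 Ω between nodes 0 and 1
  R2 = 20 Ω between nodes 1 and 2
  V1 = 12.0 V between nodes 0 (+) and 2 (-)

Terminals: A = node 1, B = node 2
Nodal analysis, taking node 2 as the 0 V reference.
Source V1 fixes V_0 = 12 V.
KCL at each unknown node (sum of currents leaving = 0; resistances in Ω):
  Node 1: (V_1 - 12)/50 + (V_1 - 0)/20 = 0
Collecting terms: 0.07 × V_1 = 0.24  =>  V_1 = 3.429 V
Power in each resistor, P = (ΔV)²/R:
  P_R1 = (12 - 3.429)²/50 = 1.469 W
  P_R2 = (3.429 - 0)²/20 = 0.5878 W
P_total = P_R1 + P_R2 = 2.057 W

Final answer: 2.057 W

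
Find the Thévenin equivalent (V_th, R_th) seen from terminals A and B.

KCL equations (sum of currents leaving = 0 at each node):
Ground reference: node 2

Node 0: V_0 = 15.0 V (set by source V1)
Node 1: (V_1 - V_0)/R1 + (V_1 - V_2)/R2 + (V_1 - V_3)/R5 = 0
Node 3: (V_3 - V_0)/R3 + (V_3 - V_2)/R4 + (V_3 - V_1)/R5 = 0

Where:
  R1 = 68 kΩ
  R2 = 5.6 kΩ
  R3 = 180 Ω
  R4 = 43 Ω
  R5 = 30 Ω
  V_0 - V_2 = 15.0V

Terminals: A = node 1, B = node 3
Step 1 — V_th is the open-circuit voltage V_A - V_B (nothing connected across the terminals).
Nodal analysis, taking node 2 as the 0 V reference.
Source V1 fixes V_0 = 15 V.
KCL at each unknown node (sum of currents leaving = 0; resistances in Ω):
  Node 1: (V_1 - 15)/68000 + (V_1 - 0)/5600 + (V_1 - V_3)/30 = 0
  Node 3: (V_3 - 15)/180 + (V_3 - 0)/43 + (V_3 - V_1)/30 = 0
Collecting terms (coefficients in siemens):
  0.03353·V_1 - 0.03333·V_3 = 0.0002206
  0.06214·V_3 - 0.03333·V_1 = 0.08333
Determinant D = (0.03353)(0.06214) - (-0.03333)(-0.03333) = 0.0009724
V_1 = [(0.0002206)(0.06214) - (-0.03333)(0.08333)]/D = 2.871 V
V_3 = [(0.03353)(0.08333) - (0.0002206)(-0.03333)]/D = 2.881 V
V_th = V_1 - V_3 = 2.871 - 2.881 = -0.01003 V
Step 2 — R_th: zero the source — replace V1 by a short circuit (node 2 merges into node 0) — and find the resistance seen between A (node 1) and B (node 3).
Reduce the network between node 1 (A) and node 3 (B) by series/parallel combination:
  Rp1 = R1 ‖ R2 (parallel, both between nodes 0 and 1) = 1/(1/68000 + 1/5600) = 5174 Ω
  Rp2 = R3 ‖ R4 (parallel, both between nodes 0 and 3) = 1/(1/180 + 1/43) = 34.71 Ω
  Rs1 = Rp1 + Rp2 (series, joined only at node 0) = 5174 + 34.71 = 5209 Ω
  Rp3 = R5 ‖ Rs1 (parallel, both between nodes 1 and 3) = 1/(1/30 + 1/5209) = 29.83 Ω
R_th = 29.83 Ω

Final answer: V_th = -0.01003 V, R_th = 29.83 Ω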